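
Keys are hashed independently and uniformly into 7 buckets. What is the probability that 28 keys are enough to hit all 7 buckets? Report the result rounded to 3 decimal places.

Let A_i be the event that bucket i is missing after 28 keys. By inclusion–exclusion on the A_i,
P(all seen) = Σ_{j=0}^{7} (-1)^j C(7,j)((7-j)/7)^28
= 1.0000 - 0.0935 + 0.0017 - 0.0000 + 0.0000 - 0.0000 + 0.0000 - 0.0000
= 0.9082.

0.908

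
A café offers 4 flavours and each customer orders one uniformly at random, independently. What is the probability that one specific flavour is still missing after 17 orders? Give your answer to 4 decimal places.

0.0075

Each order misses the fixed flavour with probability (4-1)/4 = 3/4, independently.
P(still missing after 17) = (3/4)^17 = 0.00752.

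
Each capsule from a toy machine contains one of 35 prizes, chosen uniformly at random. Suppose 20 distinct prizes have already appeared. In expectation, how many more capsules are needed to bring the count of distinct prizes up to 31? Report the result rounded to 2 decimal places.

43.22

The wait to go from k to k+1 distinct prizes is geometric with mean 35/(35-k).
Sum over k = 20,...,30: E = 35/15 + 35/14 + 35/13 + ... + 35/6 + 35/5 = 43.221.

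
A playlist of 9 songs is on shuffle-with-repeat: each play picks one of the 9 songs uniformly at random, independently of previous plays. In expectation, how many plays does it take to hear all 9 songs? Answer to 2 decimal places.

Split into phases: going from k distinct to k+1 distinct takes on average 9/(9-k) plays.
E[T] = 9/9 + 9/8 + 9/7 + ... + 9/2 + 9/1 = 9·H_{9}.
H_{9} = 2.829, so E[T] = 25.461.

25.46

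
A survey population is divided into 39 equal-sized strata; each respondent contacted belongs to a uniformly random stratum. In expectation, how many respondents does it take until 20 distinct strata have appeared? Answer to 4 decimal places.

27.5263

Going from k to k+1 distinct takes a geometric number of respondents with mean 39/(39-k).
Sum over k = 0,...,19: E = 39/39 + 39/38 + 39/37 + ... + 39/21 + 39/20 = 27.52633.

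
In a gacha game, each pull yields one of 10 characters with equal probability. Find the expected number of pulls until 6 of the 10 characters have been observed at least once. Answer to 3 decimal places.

Going from k to k+1 distinct takes a geometric number of pulls with mean 10/(10-k).
Sum over k = 0,...,5: E = 10/10 + 10/9 + 10/8 + 10/7 + 10/6 + 10/5 = 8.4563.

8.456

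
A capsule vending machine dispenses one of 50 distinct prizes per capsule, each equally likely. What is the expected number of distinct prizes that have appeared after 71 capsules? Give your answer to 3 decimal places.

38.087

For each prize, P(seen in 71 capsules) = 1 - (49/50)^71 = 0.7617.
By linearity of expectation, E[distinct seen] = 50·(1 - (49/50)^71) = 38.0870.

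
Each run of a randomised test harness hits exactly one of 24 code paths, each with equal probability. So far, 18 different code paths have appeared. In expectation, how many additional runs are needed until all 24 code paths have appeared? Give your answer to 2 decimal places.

58.80

The wait to go from k to k+1 distinct code paths is geometric with mean 24/(24-k).
Sum over k = 18,...,23: E = 24/6 + 24/5 + 24/4 + 24/3 + 24/2 + 24/1 = 58.800.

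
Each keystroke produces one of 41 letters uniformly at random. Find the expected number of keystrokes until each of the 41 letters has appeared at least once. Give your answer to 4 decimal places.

176.4203

After k distinct letters have appeared, the next keystroke gives a new one with probability (41-k)/41, so the expected wait for the (k+1)-th is 41/(41-k).
E[T] = 41/41 + 41/40 + 41/39 + ... + 41/2 + 41/1 = 41·H_{41}.
H_{41} = 4.30293, so E[T] = 176.42026.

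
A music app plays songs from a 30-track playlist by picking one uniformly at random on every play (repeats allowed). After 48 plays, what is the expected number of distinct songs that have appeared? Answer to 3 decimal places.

For each song, P(seen in 48 plays) = 1 - (29/30)^48 = 0.8035.
By linearity of expectation, E[distinct seen] = 30·(1 - (29/30)^48) = 24.1061.

24.106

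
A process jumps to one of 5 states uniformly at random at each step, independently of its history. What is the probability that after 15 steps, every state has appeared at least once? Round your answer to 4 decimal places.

Let A_i be the event that state i is missing after 15 steps. By inclusion–exclusion on the A_i,
P(all seen) = Σ_{j=0}^{5} (-1)^j C(5,j)((5-j)/5)^15
= 1.00000 - 0.17592 + 0.00470 - 0.00001 + 0.00000 - 0.00000
= 0.82877.

0.8288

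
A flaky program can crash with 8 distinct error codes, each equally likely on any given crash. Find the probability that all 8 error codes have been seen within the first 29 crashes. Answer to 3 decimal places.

By inclusion–exclusion over which error codes are missing,
P(all seen) = Σ_{j=0}^{8} (-1)^j C(8,j)((8-j)/8)^29
= 1.0000 - 0.1665 + 0.0067 - 0.0001 + 0.0000 - 0.0000 + 0.0000 - 0.0000 + 0.0000
= 0.8401.

0.840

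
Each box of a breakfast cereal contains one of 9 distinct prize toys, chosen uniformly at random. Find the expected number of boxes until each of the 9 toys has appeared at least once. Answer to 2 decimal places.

The wait to go from k to k+1 distinct toys is geometric with mean 9/(9-k).
E[T] = 9/9 + 9/8 + 9/7 + ... + 9/2 + 9/1 = 9·H_{9}.
H_{9} = 2.829, so E[T] = 25.461.

25.46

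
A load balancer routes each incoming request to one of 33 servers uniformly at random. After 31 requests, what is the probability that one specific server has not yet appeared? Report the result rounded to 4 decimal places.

Each request misses the fixed server with probability (33-1)/33 = 32/33, independently.
P(still missing after 31) = (32/33)^31 = 0.38523.

0.3852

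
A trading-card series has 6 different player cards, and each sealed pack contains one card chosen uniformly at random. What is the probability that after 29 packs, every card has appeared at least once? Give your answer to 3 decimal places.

By inclusion–exclusion over which cards are missing,
P(all seen) = Σ_{j=0}^{6} (-1)^j C(6,j)((6-j)/6)^29
= 1.0000 - 0.0303 + 0.0001 - 0.0000 + 0.0000 - 0.0000 + 0.0000
= 0.9698.

0.970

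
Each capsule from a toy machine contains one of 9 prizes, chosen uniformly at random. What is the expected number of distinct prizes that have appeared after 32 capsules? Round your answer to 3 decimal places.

For each prize, P(seen in 32 capsules) = 1 - (8/9)^32 = 0.9769.
By linearity of expectation, E[distinct seen] = 9·(1 - (8/9)^32) = 8.7923.

8.792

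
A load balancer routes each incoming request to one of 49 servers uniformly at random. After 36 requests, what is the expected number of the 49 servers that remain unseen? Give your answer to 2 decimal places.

23.33

For each server, P(unseen after 36) = (48/49)^36 = 0.476.
By linearity of expectation, E[unseen] = 49·(48/49)^36 = 23.325.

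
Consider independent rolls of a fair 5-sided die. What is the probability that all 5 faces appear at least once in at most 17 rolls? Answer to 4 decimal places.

0.8891

Let A_i be the event that face i is missing after 17 rolls. By inclusion–exclusion on the A_i,
P(all seen) = Σ_{j=0}^{5} (-1)^j C(5,j)((5-j)/5)^17
= 1.00000 - 0.11259 + 0.00169 - 0.00000 + 0.00000 - 0.00000
= 0.88910.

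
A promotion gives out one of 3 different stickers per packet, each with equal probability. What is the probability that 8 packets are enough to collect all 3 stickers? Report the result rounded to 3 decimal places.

0.883

Let A_i be the event that sticker i is missing after 8 packets. By inclusion–exclusion on the A_i,
P(all seen) = Σ_{j=0}^{3} (-1)^j C(3,j)((3-j)/3)^8
= 1.0000 - 0.1171 + 0.0005 - 0.0000
= 0.8834.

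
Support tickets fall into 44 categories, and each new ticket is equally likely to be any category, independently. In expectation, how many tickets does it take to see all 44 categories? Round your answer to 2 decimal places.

Split into phases: going from k distinct to k+1 distinct takes on average 44/(44-k) tickets.
E[T] = 44/44 + 44/43 + 44/42 + ... + 44/2 + 44/1 = 44·H_{44}.
H_{44} = 4.373, so E[T] = 192.400.

192.40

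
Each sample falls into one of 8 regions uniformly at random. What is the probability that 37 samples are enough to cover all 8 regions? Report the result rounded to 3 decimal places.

By inclusion–exclusion over which regions are missing,
P(all seen) = Σ_{j=0}^{8} (-1)^j C(8,j)((8-j)/8)^37
= 1.0000 - 0.0572 + 0.0007 - 0.0000 + 0.0000 - 0.0000 + 0.0000 - 0.0000 + 0.0000
= 0.9435.

0.943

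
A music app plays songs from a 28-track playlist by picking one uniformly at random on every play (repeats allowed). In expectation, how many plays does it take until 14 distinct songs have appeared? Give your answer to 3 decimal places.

18.917

With k distinct songs already seen, the next new one arrives after an expected 28/(28-k) plays.
Sum over k = 0,...,13: E = 28/28 + 28/27 + 28/26 + ... + 28/16 + 28/15 = 18.9170.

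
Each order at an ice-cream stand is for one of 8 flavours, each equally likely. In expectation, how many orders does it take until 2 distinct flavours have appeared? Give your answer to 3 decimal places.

2.143

Going from k to k+1 distinct takes a geometric number of orders with mean 8/(8-k).
Sum over k = 0,...,1: E = 8/8 + 8/7 = 2.1429.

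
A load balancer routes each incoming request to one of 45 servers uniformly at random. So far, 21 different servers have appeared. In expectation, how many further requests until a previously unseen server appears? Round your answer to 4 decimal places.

1.8750

The number of requests until the next new server is geometric with success probability 24/45, so its mean is 45/24.
E = 45/24 = 1.87500.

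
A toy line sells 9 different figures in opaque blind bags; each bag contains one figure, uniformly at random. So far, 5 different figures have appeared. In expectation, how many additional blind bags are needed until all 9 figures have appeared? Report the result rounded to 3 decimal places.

18.750

From k distinct to k+1 distinct takes on average 9/(9-k) blind bags.
Sum over k = 5,...,8: E = 9/4 + 9/3 + 9/2 + 9/1 = 18.7500.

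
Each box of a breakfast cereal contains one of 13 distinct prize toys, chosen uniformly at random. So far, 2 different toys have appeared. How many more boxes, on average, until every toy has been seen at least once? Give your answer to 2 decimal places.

With k distinct toys already seen, the next new one takes an expected 13/(13-k) boxes.
Sum over k = 2,...,12: E = 13/11 + 13/10 + 13/9 + ... + 13/2 + 13/1 = 39.258.

39.26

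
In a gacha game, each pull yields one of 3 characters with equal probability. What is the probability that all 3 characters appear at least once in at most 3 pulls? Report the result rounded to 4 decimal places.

0.2222

By inclusion–exclusion over which characters are missing,
P(all seen) = Σ_{j=0}^{3} (-1)^j C(3,j)((3-j)/3)^3
= 1.00000 - 0.88889 + 0.11111 - 0.00000
= 0.22222.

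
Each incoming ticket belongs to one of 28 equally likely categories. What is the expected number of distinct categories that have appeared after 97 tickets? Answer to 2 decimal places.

For each category, P(seen in 97 tickets) = 1 - (27/28)^97 = 0.971.
By linearity of expectation, E[distinct seen] = 28·(1 - (27/28)^97) = 27.178.

27.18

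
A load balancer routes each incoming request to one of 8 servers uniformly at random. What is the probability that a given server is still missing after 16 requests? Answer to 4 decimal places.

On each request the fixed server fails to appear with probability 7/8.
P(still missing after 16) = (7/8)^16 = 0.11807.

0.1181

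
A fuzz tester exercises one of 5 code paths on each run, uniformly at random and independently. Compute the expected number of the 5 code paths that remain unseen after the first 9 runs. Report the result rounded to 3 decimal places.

For each code path, P(unseen after 9) = (4/5)^9 = 0.1342.
By linearity of expectation, E[unseen] = 5·(4/5)^9 = 0.6711.

0.671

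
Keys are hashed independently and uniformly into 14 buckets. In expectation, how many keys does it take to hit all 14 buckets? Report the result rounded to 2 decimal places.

45.52

Split into phases: going from k distinct to k+1 distinct takes on average 14/(14-k) keys.
E[T] = 14/14 + 14/13 + 14/12 + ... + 14/2 + 14/1 = 14·H_{14}.
H_{14} = 3.252, so E[T] = 45.522.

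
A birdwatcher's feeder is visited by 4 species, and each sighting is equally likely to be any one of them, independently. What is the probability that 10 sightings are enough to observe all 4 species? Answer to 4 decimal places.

0.7806

By inclusion–exclusion over which species are missing,
P(all seen) = Σ_{j=0}^{4} (-1)^j C(4,j)((4-j)/4)^10
= 1.00000 - 0.22525 + 0.00586 - 0.00000 + 0.00000
= 0.78060.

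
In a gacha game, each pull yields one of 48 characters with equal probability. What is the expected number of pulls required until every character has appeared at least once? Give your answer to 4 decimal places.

214.0223

After k distinct characters have appeared, the next pull gives a new one with probability (48-k)/48, so the expected wait for the (k+1)-th is 48/(48-k).
E[T] = 48/48 + 48/47 + 48/46 + ... + 48/2 + 48/1 = 48·H_{48}.
H_{48} = 4.45880, so E[T] = 214.02226.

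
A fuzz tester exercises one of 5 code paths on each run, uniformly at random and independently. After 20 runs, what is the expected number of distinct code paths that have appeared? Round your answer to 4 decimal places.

For each code path, P(seen in 20 runs) = 1 - (4/5)^20 = 0.98847.
By linearity of expectation, E[distinct seen] = 5·(1 - (4/5)^20) = 4.94235.

4.9424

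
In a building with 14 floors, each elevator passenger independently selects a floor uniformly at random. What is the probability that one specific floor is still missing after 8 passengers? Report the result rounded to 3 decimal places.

0.553

On each passenger the fixed floor fails to appear with probability 13/14.
P(still missing after 8) = (13/14)^8 = 0.5527.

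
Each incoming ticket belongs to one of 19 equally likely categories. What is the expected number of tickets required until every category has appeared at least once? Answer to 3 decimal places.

67.407

After k distinct categories have appeared, the next ticket gives a new one with probability (19-k)/19, so the expected wait for the (k+1)-th is 19/(19-k).
E[T] = 19/19 + 19/18 + 19/17 + ... + 19/2 + 19/1 = 19·H_{19}.
H_{19} = 3.5477, so E[T] = 67.4071.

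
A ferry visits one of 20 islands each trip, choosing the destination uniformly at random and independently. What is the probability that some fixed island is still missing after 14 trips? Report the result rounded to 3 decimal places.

On each trip the fixed island fails to appear with probability 19/20.
P(still missing after 14) = (19/20)^14 = 0.4877.

0.488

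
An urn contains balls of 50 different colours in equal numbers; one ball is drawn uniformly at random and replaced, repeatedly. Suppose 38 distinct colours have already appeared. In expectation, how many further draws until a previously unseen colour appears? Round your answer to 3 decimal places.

4.167

Each draw yields a new colour with probability (50-38)/50 = 12/50, so the wait is geometric with mean 50/12.
E = 50/12 = 4.1667.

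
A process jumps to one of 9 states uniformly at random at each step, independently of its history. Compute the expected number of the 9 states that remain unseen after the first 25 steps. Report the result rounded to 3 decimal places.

For each state, P(unseen after 25) = (8/9)^25 = 0.0526.
By linearity of expectation, E[unseen] = 9·(8/9)^25 = 0.4736.

0.474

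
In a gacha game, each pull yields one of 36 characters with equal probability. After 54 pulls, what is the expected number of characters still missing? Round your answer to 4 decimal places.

7.8640

For each character, P(unseen after 54) = (35/36)^54 = 0.21844.
By linearity of expectation, E[unseen] = 36·(35/36)^54 = 7.86397.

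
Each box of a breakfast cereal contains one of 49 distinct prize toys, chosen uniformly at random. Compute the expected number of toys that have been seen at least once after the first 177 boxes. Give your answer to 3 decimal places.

47.726

For each toy, P(seen in 177 boxes) = 1 - (48/49)^177 = 0.9740.
By linearity of expectation, E[distinct seen] = 49·(1 - (48/49)^177) = 47.7259.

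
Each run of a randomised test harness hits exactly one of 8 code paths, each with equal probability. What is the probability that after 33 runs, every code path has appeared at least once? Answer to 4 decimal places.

By inclusion–exclusion over which code paths are missing,
P(all seen) = Σ_{j=0}^{8} (-1)^j C(8,j)((8-j)/8)^33
= 1.00000 - 0.09758 + 0.00211 - 0.00001 + 0.00000 - 0.00000 + 0.00000 - 0.00000 + 0.00000
= 0.90452.

0.9045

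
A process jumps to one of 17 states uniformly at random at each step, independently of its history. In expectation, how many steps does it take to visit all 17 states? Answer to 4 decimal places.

After k distinct states have appeared, the next step gives a new one with probability (17-k)/17, so the expected wait for the (k+1)-th is 17/(17-k).
E[T] = 17/17 + 17/16 + 17/15 + ... + 17/2 + 17/1 = 17·H_{17}.
H_{17} = 3.43955, so E[T] = 58.47239.

58.4724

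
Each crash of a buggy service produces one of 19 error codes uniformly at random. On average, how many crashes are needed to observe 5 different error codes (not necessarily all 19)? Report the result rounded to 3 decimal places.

With k distinct error codes already seen, the next new one arrives after an expected 19/(19-k) crashes.
Sum over k = 0,...,4: E = 19/19 + 19/18 + 19/17 + 19/16 + 19/15 = 5.6274.

5.627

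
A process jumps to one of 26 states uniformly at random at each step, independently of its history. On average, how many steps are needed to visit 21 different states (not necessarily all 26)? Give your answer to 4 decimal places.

With k distinct states already seen, the next new one arrives after an expected 26/(26-k) steps.
Sum over k = 0,...,20: E = 26/26 + 26/25 + 26/24 + ... + 26/7 + 26/6 = 40.84825.

40.8482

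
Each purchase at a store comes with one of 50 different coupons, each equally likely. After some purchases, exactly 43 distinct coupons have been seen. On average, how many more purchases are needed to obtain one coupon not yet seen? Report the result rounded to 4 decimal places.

7.1429

The number of purchases until the next new coupon is geometric with success probability 7/50, so its mean is 50/7.
E = 50/7 = 7.14286.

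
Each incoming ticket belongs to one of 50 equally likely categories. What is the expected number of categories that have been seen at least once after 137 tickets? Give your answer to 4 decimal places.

For each category, P(seen in 137 tickets) = 1 - (49/50)^137 = 0.93720.
By linearity of expectation, E[distinct seen] = 50·(1 - (49/50)^137) = 46.85991.

46.8599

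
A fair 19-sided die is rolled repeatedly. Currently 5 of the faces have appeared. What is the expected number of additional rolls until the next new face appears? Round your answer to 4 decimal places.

The number of rolls until the next new face is geometric with success probability 14/19, so its mean is 19/14.
E = 19/14 = 1.35714.

1.3571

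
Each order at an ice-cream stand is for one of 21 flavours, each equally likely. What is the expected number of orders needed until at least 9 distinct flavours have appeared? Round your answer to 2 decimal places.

Going from k to k+1 distinct takes a geometric number of orders with mean 21/(21-k).
Sum over k = 0,...,8: E = 21/21 + 21/20 + 21/19 + ... + 21/14 + 21/13 = 11.385.

11.39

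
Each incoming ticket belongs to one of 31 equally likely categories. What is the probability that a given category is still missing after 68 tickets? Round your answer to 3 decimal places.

0.108

Each ticket misses the fixed category with probability (31-1)/31 = 30/31, independently.
P(still missing after 68) = (30/31)^68 = 0.1076.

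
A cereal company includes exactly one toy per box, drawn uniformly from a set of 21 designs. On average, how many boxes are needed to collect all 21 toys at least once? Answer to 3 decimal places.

Split into phases: going from k distinct to k+1 distinct takes on average 21/(21-k) boxes.
E[T] = 21/21 + 21/20 + 21/19 + ... + 21/2 + 21/1 = 21·H_{21}.
H_{21} = 3.6454, so E[T] = 76.5525.

76.553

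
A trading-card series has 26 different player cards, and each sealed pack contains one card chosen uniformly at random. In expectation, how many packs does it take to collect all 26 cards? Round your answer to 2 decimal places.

After k distinct cards have appeared, the next pack gives a new one with probability (26-k)/26, so the expected wait for the (k+1)-th is 26/(26-k).
E[T] = 26/26 + 26/25 + 26/24 + ... + 26/2 + 26/1 = 26·H_{26}.
H_{26} = 3.854, so E[T] = 100.215.

100.21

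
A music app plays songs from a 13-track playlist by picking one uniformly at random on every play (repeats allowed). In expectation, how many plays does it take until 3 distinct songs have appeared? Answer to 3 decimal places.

3.265

With k distinct songs already seen, the next new one arrives after an expected 13/(13-k) plays.
Sum over k = 0,...,2: E = 13/13 + 13/12 + 13/11 = 3.2652.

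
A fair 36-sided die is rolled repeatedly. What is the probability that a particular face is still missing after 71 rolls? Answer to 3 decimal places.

0.135

Each roll misses the fixed face with probability (36-1)/36 = 35/36, independently.
P(still missing after 71) = (35/36)^71 = 0.1353.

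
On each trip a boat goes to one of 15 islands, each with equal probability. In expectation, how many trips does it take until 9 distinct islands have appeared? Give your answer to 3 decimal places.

With k distinct islands already seen, the next new one arrives after an expected 15/(15-k) trips.
Sum over k = 0,...,8: E = 15/15 + 15/14 + 15/13 + ... + 15/8 + 15/7 = 13.0234.

13.023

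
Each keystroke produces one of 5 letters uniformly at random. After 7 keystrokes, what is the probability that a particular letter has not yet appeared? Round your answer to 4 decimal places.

0.2097

On each keystroke the fixed letter fails to appear with probability 4/5.
P(still missing after 7) = (4/5)^7 = 0.20972.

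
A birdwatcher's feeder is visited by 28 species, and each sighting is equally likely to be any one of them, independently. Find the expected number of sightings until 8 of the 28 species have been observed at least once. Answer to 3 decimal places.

Going from k to k+1 distinct takes a geometric number of sightings with mean 28/(28-k).
Sum over k = 0,...,7: E = 28/28 + 28/27 + 28/26 + ... + 28/22 + 28/21 = 9.2241.

9.224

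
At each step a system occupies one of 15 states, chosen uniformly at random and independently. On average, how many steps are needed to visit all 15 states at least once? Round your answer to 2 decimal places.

49.77

Split into phases: going from k distinct to k+1 distinct takes on average 15/(15-k) steps.
E[T] = 15/15 + 15/14 + 15/13 + ... + 15/2 + 15/1 = 15·H_{15}.
H_{15} = 3.318, so E[T] = 49.773.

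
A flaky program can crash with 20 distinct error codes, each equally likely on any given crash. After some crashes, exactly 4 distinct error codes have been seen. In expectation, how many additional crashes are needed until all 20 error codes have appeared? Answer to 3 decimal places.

The wait to go from k to k+1 distinct error codes is geometric with mean 20/(20-k).
Sum over k = 4,...,19: E = 20/16 + 20/15 + 20/14 + ... + 20/2 + 20/1 = 67.6146.

67.615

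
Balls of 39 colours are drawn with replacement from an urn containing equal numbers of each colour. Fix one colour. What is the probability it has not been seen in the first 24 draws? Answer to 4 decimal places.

0.5361

On each draw the fixed colour fails to appear with probability 38/39.
P(still missing after 24) = (38/39)^24 = 0.53611.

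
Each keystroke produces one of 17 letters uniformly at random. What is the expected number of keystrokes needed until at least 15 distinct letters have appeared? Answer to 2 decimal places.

32.97

Going from k to k+1 distinct takes a geometric number of keystrokes with mean 17/(17-k).
Sum over k = 0,...,14: E = 17/17 + 17/16 + 17/15 + ... + 17/4 + 17/3 = 32.972.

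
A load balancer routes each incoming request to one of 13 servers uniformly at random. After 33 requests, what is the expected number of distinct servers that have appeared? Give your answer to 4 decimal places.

For each server, P(seen in 33 requests) = 1 - (12/13)^33 = 0.92874.
By linearity of expectation, E[distinct seen] = 13·(1 - (12/13)^33) = 12.07361.

12.0736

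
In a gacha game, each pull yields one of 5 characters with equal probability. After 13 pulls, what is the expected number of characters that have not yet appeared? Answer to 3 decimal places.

0.275

For each character, P(unseen after 13) = (4/5)^13 = 0.0550.
By linearity of expectation, E[unseen] = 5·(4/5)^13 = 0.2749.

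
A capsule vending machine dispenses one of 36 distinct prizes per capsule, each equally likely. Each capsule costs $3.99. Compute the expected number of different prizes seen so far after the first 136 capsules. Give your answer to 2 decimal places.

For each prize, P(seen in 136 capsules) = 1 - (35/36)^136 = 0.978.
By linearity of expectation, E[distinct seen] = 36·(1 - (35/36)^136) = 35.219.

35.22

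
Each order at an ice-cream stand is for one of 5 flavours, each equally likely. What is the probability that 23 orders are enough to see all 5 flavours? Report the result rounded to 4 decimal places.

By inclusion–exclusion over which flavours are missing,
P(all seen) = Σ_{j=0}^{5} (-1)^j C(5,j)((5-j)/5)^23
= 1.00000 - 0.02951 + 0.00008 - 0.00000 + 0.00000 - 0.00000
= 0.97056.

0.9706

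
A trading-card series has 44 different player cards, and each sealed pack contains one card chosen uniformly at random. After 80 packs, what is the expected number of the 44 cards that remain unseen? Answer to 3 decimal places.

For each card, P(unseen after 80) = (43/44)^80 = 0.1590.
By linearity of expectation, E[unseen] = 44·(43/44)^80 = 6.9938.

6.994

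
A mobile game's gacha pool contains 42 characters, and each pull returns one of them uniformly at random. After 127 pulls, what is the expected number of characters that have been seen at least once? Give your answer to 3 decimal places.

40.031

For each character, P(seen in 127 pulls) = 1 - (41/42)^127 = 0.9531.
By linearity of expectation, E[distinct seen] = 42·(1 - (41/42)^127) = 40.0315.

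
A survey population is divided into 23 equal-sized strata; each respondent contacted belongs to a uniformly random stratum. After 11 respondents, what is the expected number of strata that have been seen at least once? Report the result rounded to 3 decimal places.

8.895

For each stratum, P(seen in 11 respondents) = 1 - (22/23)^11 = 0.3867.
By linearity of expectation, E[distinct seen] = 23·(1 - (22/23)^11) = 8.8951.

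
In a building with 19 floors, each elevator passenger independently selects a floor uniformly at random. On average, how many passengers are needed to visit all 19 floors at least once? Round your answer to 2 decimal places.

67.41

The wait to go from k to k+1 distinct floors is geometric with mean 19/(19-k).
E[T] = 19/19 + 19/18 + 19/17 + ... + 19/2 + 19/1 = 19·H_{19}.
H_{19} = 3.548, so E[T] = 67.407.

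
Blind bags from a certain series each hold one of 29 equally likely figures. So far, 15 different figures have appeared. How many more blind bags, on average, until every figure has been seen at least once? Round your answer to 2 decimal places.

94.30

From k distinct to k+1 distinct takes on average 29/(29-k) blind bags.
Sum over k = 15,...,28: E = 29/14 + 29/13 + 29/12 + ... + 29/2 + 29/1 = 94.295.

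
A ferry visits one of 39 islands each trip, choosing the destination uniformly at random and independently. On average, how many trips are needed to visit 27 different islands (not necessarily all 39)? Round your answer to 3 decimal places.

44.863

Going from k to k+1 distinct takes a geometric number of trips with mean 39/(39-k).
Sum over k = 0,...,26: E = 39/39 + 39/38 + 39/37 + ... + 39/14 + 39/13 = 44.8630.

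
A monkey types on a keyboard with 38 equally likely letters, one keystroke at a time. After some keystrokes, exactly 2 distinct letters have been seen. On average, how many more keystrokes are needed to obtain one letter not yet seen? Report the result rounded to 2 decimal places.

1.06

Each keystroke yields a new letter with probability (38-2)/38 = 36/38, so the wait is geometric with mean 38/36.
E = 38/36 = 1.056.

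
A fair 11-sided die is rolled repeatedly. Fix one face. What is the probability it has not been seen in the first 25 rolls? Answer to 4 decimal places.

On each roll the fixed face fails to appear with probability 10/11.
P(still missing after 25) = (10/11)^25 = 0.09230.

0.0923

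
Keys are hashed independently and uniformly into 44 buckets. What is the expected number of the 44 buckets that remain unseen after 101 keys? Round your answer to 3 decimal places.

For each bucket, P(unseen after 101) = (43/44)^101 = 0.0981.
By linearity of expectation, E[unseen] = 44·(43/44)^101 = 4.3157.

4.316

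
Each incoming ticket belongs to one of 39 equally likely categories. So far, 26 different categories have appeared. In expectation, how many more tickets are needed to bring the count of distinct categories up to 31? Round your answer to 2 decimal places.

18.03

From k distinct to k+1 distinct takes on average 39/(39-k) tickets.
Sum over k = 26,...,30: E = 39/13 + 39/12 + 39/11 + 39/10 + 39/9 = 18.029.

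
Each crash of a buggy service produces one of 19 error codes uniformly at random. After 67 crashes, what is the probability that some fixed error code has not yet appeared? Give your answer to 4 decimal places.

On each crash the fixed error code fails to appear with probability 18/19.
P(still missing after 67) = (18/19)^67 = 0.02672.

0.0267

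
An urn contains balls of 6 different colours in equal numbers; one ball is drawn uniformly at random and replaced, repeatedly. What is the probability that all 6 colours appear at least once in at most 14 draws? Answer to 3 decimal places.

0.583

By inclusion–exclusion over which colours are missing,
P(all seen) = Σ_{j=0}^{6} (-1)^j C(6,j)((6-j)/6)^14
= 1.0000 - 0.4673 + 0.0514 - 0.0012 + 0.0000 - 0.0000 + 0.0000
= 0.5828.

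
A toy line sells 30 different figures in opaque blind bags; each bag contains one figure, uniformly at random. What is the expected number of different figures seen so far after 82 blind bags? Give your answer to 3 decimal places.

For each figure, P(seen in 82 blind bags) = 1 - (29/30)^82 = 0.9380.
By linearity of expectation, E[distinct seen] = 30·(1 - (29/30)^82) = 28.1387.

28.139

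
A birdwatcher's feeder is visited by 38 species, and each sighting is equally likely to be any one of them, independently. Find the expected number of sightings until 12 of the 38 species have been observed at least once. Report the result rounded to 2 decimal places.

With k distinct species already seen, the next new one arrives after an expected 38/(38-k) sightings.
Sum over k = 0,...,11: E = 38/38 + 38/37 + 38/36 + ... + 38/28 + 38/27 = 14.192.

14.19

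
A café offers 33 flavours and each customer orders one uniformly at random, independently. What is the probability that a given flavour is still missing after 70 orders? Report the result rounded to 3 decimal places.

0.116

On each order the fixed flavour fails to appear with probability 32/33.
P(still missing after 70) = (32/33)^70 = 0.1160.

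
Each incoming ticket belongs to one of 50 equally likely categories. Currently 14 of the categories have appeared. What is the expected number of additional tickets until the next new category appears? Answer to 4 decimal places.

1.3889

Each ticket yields a new category with probability (50-14)/50 = 36/50, so the wait is geometric with mean 50/36.
E = 50/36 = 1.38889.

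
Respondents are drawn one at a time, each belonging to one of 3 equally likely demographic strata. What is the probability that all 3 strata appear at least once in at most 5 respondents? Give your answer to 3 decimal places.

0.617

By inclusion–exclusion over which strata are missing,
P(all seen) = Σ_{j=0}^{3} (-1)^j C(3,j)((3-j)/3)^5
= 1.0000 - 0.3951 + 0.0123 - 0.0000
= 0.6173.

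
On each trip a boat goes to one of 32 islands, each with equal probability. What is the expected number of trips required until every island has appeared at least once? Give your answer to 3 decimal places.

129.872

Split into phases: going from k distinct to k+1 distinct takes on average 32/(32-k) trips.
E[T] = 32/32 + 32/31 + 32/30 + ... + 32/2 + 32/1 = 32·H_{32}.
H_{32} = 4.0585, so E[T] = 129.8718.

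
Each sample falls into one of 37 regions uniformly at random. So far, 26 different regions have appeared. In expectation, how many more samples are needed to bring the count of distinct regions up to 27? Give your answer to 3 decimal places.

3.364

With k distinct regions already seen, the next new one takes an expected 37/(37-k) samples.
Only the k = 26 term is needed: E = 37/11 = 3.3636.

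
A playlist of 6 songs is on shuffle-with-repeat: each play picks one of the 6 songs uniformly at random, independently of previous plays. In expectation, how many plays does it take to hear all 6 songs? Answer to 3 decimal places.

14.700

The wait to go from k to k+1 distinct songs is geometric with mean 6/(6-k).
E[T] = 6/6 + 6/5 + 6/4 + 6/3 + 6/2 + 6/1 = 6·H_{6}.
H_{6} = 2.4500, so E[T] = 14.7000.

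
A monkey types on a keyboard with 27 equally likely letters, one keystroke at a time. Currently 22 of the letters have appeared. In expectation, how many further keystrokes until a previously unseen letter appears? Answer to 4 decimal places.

5.4000

The number of keystrokes until the next new letter is geometric with success probability 5/27, so its mean is 27/5.
E = 27/5 = 5.40000.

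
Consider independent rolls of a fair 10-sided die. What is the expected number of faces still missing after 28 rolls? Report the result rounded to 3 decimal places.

0.523

For each face, P(unseen after 28) = (9/10)^28 = 0.0523.
By linearity of expectation, E[unseen] = 10·(9/10)^28 = 0.5233.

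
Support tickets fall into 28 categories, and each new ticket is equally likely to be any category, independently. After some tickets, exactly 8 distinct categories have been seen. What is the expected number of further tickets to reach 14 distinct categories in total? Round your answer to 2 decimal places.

9.69

From k distinct to k+1 distinct takes on average 28/(28-k) tickets.
Sum over k = 8,...,13: E = 28/20 + 28/19 + 28/18 + 28/17 + 28/16 + 28/15 = 9.693.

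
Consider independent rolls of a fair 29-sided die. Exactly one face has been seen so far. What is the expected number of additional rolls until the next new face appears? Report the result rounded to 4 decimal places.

The number of rolls until the next new face is geometric with success probability 28/29, so its mean is 29/28.
E = 29/28 = 1.03571.

1.0357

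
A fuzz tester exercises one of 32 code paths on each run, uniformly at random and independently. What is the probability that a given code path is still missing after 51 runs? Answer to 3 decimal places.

Each run misses the fixed code path with probability (32-1)/32 = 31/32, independently.
P(still missing after 51) = (31/32)^51 = 0.1981.

0.198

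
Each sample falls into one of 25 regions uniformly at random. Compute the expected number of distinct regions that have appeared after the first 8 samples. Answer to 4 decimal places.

For each region, P(seen in 8 samples) = 1 - (24/25)^8 = 0.27861.
By linearity of expectation, E[distinct seen] = 25·(1 - (24/25)^8) = 6.96526.

6.9653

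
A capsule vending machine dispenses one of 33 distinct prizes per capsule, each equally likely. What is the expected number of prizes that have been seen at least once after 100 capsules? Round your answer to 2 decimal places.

31.48

For each prize, P(seen in 100 capsules) = 1 - (32/33)^100 = 0.954.
By linearity of expectation, E[distinct seen] = 33·(1 - (32/33)^100) = 31.479.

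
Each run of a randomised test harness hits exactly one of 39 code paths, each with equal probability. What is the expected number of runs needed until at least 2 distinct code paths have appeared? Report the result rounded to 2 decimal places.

2.03

With k distinct code paths already seen, the next new one arrives after an expected 39/(39-k) runs.
Sum over k = 0,...,1: E = 39/39 + 39/38 = 2.026.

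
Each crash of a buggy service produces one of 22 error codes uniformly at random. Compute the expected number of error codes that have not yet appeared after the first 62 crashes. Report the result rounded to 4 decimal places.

1.2297

For each error code, P(unseen after 62) = (21/22)^62 = 0.05590.
By linearity of expectation, E[unseen] = 22·(21/22)^62 = 1.22974.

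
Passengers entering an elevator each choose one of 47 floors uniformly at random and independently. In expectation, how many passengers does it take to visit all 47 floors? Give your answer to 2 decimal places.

The wait to go from k to k+1 distinct floors is geometric with mean 47/(47-k).
E[T] = 47/47 + 47/46 + 47/45 + ... + 47/2 + 47/1 = 47·H_{47}.
H_{47} = 4.438, so E[T] = 208.584.

208.58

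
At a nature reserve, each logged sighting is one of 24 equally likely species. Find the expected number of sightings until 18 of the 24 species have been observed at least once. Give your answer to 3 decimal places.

31.823

With k distinct species already seen, the next new one arrives after an expected 24/(24-k) sightings.
Sum over k = 0,...,17: E = 24/24 + 24/23 + 24/22 + ... + 24/8 + 24/7 = 31.8230.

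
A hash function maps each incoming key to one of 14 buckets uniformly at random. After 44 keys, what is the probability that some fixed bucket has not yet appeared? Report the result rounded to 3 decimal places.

0.038

On each key the fixed bucket fails to appear with probability 13/14.
P(still missing after 44) = (13/14)^44 = 0.0384.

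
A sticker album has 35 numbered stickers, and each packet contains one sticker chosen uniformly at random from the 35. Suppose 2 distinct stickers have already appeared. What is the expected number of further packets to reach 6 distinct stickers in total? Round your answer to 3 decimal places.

The wait to go from k to k+1 distinct stickers is geometric with mean 35/(35-k).
Sum over k = 2,...,5: E = 35/33 + 35/32 + 35/31 + 35/30 = 4.4501.

4.450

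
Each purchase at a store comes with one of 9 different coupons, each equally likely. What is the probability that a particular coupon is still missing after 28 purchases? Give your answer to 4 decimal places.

0.0370

Each purchase misses the fixed coupon with probability (9-1)/9 = 8/9, independently.
P(still missing after 28) = (8/9)^28 = 0.03696.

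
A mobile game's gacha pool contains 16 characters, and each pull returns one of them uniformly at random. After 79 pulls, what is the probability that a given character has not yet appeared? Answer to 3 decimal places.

0.006

On each pull the fixed character fails to appear with probability 15/16.
P(still missing after 79) = (15/16)^79 = 0.0061.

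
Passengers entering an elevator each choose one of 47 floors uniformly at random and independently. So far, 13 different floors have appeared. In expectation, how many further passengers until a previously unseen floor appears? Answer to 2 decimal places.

The number of passengers until the next new floor is geometric with success probability 34/47, so its mean is 47/34.
E = 47/34 = 1.382.

1.38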